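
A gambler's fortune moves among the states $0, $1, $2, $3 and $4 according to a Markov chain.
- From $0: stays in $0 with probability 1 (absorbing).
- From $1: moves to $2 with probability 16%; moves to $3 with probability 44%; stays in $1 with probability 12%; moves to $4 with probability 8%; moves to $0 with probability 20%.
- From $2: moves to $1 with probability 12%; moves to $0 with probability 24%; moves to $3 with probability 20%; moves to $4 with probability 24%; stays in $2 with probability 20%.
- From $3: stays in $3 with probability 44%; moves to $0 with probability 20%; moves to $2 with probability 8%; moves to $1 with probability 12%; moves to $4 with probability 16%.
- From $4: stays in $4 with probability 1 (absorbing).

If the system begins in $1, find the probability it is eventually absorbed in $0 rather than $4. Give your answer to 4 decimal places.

0.6053

Let h(s) be the probability of absorption at $0 starting from transient state s. Then h($0) = 1 and h($4) = 0. By first-step analysis:
h($1) = 0.2·1 + 0.12·h($1) + 0.16·h($2) + 0.44·h($3) + 0.08·0
h($2) = 0.24·1 + 0.12·h($1) + 0.2·h($2) + 0.2·h($3) + 0.24·0
h($3) = 0.2·1 + 0.12·h($1) + 0.08·h($2) + 0.44·h($3) + 0.16·0
Solving: h($1) = 0.6053, h($2) = 0.5315, h($3) = 0.5628.
Starting from $1, the probability is 0.6053.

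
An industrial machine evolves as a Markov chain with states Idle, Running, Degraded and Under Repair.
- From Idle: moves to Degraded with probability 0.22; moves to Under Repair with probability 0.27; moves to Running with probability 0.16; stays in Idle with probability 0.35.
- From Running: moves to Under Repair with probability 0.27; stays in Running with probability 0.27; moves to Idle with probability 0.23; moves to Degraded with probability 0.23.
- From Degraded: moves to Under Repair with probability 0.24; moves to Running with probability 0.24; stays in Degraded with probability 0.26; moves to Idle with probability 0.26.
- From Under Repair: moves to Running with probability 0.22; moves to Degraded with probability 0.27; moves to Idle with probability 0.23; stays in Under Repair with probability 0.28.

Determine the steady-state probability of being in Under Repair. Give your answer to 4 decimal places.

0.2653

Let the stationary distribution be π with π = πP and π_1 + π_2 + π_3 + π_4 = 1.
π_1 = 0.35·π_1 + 0.23·π_2 + 0.26·π_3 + 0.23·π_4
π_2 = 0.16·π_1 + 0.27·π_2 + 0.24·π_3 + 0.22·π_4
π_3 = 0.22·π_1 + 0.23·π_2 + 0.26·π_3 + 0.27·π_4
Solving with the normalization constraint gives π = (0.2697, 0.2197, 0.2453, 0.2653).
So the stationary probability of Under Repair is 0.2653.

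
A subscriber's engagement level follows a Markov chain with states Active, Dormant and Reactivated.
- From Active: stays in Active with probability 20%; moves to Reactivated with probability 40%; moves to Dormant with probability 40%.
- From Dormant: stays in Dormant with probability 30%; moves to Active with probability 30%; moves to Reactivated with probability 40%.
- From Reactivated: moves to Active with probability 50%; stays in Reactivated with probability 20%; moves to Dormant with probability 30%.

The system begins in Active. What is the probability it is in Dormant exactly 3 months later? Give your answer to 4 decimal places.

Propagate the distribution vector 3 months from Active.
After 0 months: (1.0000, 0.0000, 0.0000)
After 1 month: (0.2000, 0.4000, 0.4000)
After 2 months: (0.3600, 0.3200, 0.3200)
After 3 months: (0.3280, 0.3360, 0.3360)
P(in Dormant after 3 months) = 0.3360

0.3360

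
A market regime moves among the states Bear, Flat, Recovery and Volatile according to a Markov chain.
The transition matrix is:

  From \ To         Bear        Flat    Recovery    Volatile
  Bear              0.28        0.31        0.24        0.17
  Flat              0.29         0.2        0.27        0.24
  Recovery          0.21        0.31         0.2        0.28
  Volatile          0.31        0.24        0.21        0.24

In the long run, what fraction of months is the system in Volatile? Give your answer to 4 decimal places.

0.2301

Let the stationary distribution be π with π = πP and π_1 + π_2 + π_3 + π_4 = 1.
π_1 = 0.28·π_1 + 0.29·π_2 + 0.21·π_3 + 0.31·π_4
π_2 = 0.31·π_1 + 0.2·π_2 + 0.31·π_3 + 0.24·π_4
π_3 = 0.24·π_1 + 0.27·π_2 + 0.2·π_3 + 0.21·π_4
Solving with the normalization constraint gives π = (0.2733, 0.2648, 0.2318, 0.2301).
So the stationary probability of Volatile is 0.2301.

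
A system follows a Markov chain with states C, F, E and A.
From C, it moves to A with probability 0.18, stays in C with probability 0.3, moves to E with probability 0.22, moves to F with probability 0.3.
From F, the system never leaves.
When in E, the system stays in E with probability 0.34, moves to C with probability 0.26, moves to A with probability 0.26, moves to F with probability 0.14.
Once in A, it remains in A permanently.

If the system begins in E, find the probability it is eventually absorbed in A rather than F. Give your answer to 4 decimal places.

0.5652

Let h(s) be the probability of absorption at A starting from transient state s. Then h(A) = 1 and h(F) = 0. By first-step analysis:
h(C) = 0.3·h(C) + 0.3·0 + 0.22·h(E) + 0.18·1
h(E) = 0.26·h(C) + 0.14·0 + 0.34·h(E) + 0.26·1
Solving: h(C) = 0.4348, h(E) = 0.5652.
Starting from E, the probability is 0.5652.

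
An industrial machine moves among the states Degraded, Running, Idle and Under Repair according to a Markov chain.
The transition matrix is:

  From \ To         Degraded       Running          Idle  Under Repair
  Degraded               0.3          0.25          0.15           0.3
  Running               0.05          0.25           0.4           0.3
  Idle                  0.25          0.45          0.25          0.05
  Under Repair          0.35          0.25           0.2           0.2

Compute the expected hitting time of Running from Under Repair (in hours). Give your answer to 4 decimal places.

3.4627

Let t(s) be the expected number of hours to first reach Running from state s, with t(Running) = 0. Conditioning on the first hour:
t(Degraded) = 1 + 0.3·t(Degraded) + 0.15·t(Idle) + 0.3·t(Under Repair)
t(Idle) = 1 + 0.25·t(Degraded) + 0.25·t(Idle) + 0.05·t(Under Repair)
t(Under Repair) = 1 + 0.35·t(Degraded) + 0.2·t(Idle) + 0.2·t(Under Repair)
Solving: t(Degraded) = 3.4976, t(Idle) = 2.7300, t(Under Repair) = 3.4627.
Expected hours from Under Repair to Running: 3.4627.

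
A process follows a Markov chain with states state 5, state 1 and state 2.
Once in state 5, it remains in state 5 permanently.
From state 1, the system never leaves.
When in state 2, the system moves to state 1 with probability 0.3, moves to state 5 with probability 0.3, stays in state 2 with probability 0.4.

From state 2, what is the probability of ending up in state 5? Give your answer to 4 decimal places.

Let h(s) be the probability of absorption at state 5 starting from transient state s. Then h(state 5) = 1 and h(state 1) = 0. By first-step analysis:
h(state 2) = 0.3·1 + 0.3·0 + 0.4·h(state 2)
Solving: h(state 2) = 0.5000.
Starting from state 2, the probability is 0.5000.

0.5000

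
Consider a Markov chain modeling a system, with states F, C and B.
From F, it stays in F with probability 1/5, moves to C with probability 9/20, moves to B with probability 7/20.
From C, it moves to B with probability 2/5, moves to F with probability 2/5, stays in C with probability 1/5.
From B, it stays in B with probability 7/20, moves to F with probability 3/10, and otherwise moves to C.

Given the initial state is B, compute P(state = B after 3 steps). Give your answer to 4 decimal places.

Propagate the distribution vector 3 steps from B.
After 0 steps: (0.0000, 0.0000, 1.0000)
After 1 step: (0.3000, 0.3500, 0.3500)
After 2 steps: (0.3050, 0.3275, 0.3675)
After 3 steps: (0.3023, 0.3314, 0.3664)
P(in B after 3 steps) = 0.3664

0.3664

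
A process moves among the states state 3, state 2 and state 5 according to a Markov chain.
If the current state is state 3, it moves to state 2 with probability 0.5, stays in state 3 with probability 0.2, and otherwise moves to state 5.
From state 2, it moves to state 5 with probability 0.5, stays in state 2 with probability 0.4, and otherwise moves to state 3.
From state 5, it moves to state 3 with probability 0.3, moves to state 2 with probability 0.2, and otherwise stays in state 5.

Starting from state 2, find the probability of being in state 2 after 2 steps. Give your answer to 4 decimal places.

Sum over the intermediate state after 1 step:
P = P(state 2→state 3)·P(state 3→state 2) + P(state 2→state 2)·P(state 2→state 2) + P(state 2→state 5)·P(state 5→state 2)
  = 0.1×0.5 + 0.4×0.4 + 0.5×0.2
  = 0.0500 + 0.1600 + 0.1000 = 0.3100

0.3100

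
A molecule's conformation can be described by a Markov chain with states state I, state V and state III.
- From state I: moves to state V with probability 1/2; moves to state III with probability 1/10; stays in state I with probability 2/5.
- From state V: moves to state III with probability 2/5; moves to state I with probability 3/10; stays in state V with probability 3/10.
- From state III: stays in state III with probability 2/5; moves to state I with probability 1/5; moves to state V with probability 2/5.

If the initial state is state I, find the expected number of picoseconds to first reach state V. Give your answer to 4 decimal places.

Let t(s) be the expected number of picoseconds to first reach state V from state s, with t(state V) = 0. Conditioning on the first picosecond:
t(state I) = 1 + 0.4·t(state I) + 0.1·t(state III)
t(state III) = 1 + 0.2·t(state I) + 0.4·t(state III)
Solving: t(state I) = 2.0588, t(state III) = 2.3529.
Expected picoseconds from state I to state V: 2.0588.

2.0588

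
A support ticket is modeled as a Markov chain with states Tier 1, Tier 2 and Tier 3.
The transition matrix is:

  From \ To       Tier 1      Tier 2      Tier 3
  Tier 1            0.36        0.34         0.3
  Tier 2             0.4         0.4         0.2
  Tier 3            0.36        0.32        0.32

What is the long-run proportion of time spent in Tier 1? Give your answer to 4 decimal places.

Let the stationary distribution be π with π = πP and π_1 + π_2 + π_3 = 1.
π_1 = 0.36·π_1 + 0.4·π_2 + 0.36·π_3
π_2 = 0.34·π_1 + 0.4·π_2 + 0.32·π_3
Solving with the normalization constraint gives π = (0.3742, 0.3560, 0.2698).
So the stationary probability of Tier 1 is 0.3742.

0.3742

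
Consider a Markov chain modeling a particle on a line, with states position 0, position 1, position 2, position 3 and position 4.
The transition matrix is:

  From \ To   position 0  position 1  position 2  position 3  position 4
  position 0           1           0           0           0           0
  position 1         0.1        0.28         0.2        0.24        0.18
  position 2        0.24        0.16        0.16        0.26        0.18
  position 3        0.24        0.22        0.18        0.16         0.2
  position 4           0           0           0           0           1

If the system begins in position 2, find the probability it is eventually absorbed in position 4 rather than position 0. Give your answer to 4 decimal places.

Let h(s) be the probability of absorption at position 4 starting from transient state s. Then h(position 4) = 1 and h(position 0) = 0. By first-step analysis:
h(position 1) = 0.1·0 + 0.28·h(position 1) + 0.2·h(position 2) + 0.24·h(position 3) + 0.18·1
h(position 2) = 0.24·0 + 0.16·h(position 1) + 0.16·h(position 2) + 0.26·h(position 3) + 0.18·1
h(position 3) = 0.24·0 + 0.22·h(position 1) + 0.18·h(position 2) + 0.16·h(position 3) + 0.2·1
Solving: h(position 1) = 0.5388, h(position 2) = 0.4652, h(position 3) = 0.4789.
Starting from position 2, the probability is 0.4652.

0.4652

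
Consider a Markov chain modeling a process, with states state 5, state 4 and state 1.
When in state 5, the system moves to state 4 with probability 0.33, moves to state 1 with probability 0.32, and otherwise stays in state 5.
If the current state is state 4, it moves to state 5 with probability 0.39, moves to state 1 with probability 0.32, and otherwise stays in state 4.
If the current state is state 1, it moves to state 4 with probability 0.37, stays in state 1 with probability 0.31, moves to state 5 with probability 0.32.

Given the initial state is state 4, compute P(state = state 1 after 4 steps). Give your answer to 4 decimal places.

Propagate the distribution vector 4 steps from state 4.
After 0 steps: (0.0000, 1.0000, 0.0000)
After 1 step: (0.3900, 0.2900, 0.3200)
After 2 steps: (0.3520, 0.3312, 0.3168)
After 3 steps: (0.3537, 0.3294, 0.3168)
After 4 steps: (0.3537, 0.3295, 0.3168)
P(in state 1 after 4 steps) = 0.3168

0.3168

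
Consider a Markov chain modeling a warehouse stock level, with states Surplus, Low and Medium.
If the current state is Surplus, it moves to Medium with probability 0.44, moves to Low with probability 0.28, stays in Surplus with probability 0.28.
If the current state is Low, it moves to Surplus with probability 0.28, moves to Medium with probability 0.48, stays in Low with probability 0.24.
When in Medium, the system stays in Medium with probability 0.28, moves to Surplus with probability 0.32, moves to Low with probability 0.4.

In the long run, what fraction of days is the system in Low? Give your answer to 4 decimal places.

Let the stationary distribution be π with π = πP and π_1 + π_2 + π_3 = 1.
π_1 = 0.28·π_1 + 0.28·π_2 + 0.32·π_3
π_2 = 0.28·π_1 + 0.24·π_2 + 0.4·π_3
Solving with the normalization constraint gives π = (0.2956, 0.3142, 0.3901).
So the stationary probability of Low is 0.3142.

0.3142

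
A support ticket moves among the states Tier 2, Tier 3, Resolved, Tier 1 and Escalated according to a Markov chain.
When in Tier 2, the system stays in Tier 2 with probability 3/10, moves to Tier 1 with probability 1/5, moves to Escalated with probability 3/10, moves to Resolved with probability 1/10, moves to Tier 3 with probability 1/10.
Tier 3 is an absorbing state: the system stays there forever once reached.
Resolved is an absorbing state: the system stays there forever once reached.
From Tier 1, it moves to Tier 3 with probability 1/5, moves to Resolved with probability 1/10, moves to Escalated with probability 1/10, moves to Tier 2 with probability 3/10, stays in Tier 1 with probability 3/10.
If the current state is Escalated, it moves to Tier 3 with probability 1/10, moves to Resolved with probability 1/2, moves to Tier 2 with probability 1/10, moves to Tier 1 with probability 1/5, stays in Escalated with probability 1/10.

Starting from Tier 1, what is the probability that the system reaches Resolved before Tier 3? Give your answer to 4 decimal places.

0.5060

Let h(s) be the probability of absorption at Resolved starting from transient state s. Then h(Resolved) = 1 and h(Tier 3) = 0. By first-step analysis:
h(Tier 2) = 0.3·h(Tier 2) + 0.1·0 + 0.1·1 + 0.2·h(Tier 1) + 0.3·h(Escalated)
h(Tier 1) = 0.3·h(Tier 2) + 0.2·0 + 0.1·1 + 0.3·h(Tier 1) + 0.1·h(Escalated)
h(Escalated) = 0.1·h(Tier 2) + 0.1·0 + 0.5·1 + 0.2·h(Tier 1) + 0.1·h(Escalated)
Solving: h(Tier 2) = 0.6024, h(Tier 1) = 0.5060, h(Escalated) = 0.7349.
Starting from Tier 1, the probability is 0.5060.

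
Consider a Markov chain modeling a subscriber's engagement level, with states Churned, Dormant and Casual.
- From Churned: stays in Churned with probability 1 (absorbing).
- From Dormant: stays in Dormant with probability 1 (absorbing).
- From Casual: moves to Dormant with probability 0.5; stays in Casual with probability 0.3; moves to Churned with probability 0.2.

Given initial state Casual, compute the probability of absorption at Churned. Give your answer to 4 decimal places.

0.2857

Let h(s) be the probability of absorption at Churned starting from transient state s. Then h(Churned) = 1 and h(Dormant) = 0. By first-step analysis:
h(Casual) = 0.2·1 + 0.5·0 + 0.3·h(Casual)
Solving: h(Casual) = 0.2857.
Starting from Casual, the probability is 0.2857.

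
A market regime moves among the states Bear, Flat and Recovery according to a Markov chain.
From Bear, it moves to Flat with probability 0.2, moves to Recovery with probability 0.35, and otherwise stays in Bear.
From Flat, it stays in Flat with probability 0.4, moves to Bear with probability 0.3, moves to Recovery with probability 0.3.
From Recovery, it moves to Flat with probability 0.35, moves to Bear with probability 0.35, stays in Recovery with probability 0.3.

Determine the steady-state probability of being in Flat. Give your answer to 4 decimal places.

Let the stationary distribution be π with π = πP and π_1 + π_2 + π_3 = 1.
π_1 = 0.45·π_1 + 0.3·π_2 + 0.35·π_3
π_2 = 0.2·π_1 + 0.4·π_2 + 0.35·π_3
Solving with the normalization constraint gives π = (0.3717, 0.3097, 0.3186).
So the stationary probability of Flat is 0.3097.

0.3097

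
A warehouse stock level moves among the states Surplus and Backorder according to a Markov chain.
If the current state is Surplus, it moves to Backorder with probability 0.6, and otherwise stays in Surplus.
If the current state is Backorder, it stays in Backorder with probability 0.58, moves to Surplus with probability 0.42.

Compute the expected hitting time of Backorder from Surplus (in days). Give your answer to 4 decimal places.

Let t(s) be the expected number of days to first reach Backorder from state s, with t(Backorder) = 0. Conditioning on the first day:
t(Surplus) = 1 + 0.4·t(Surplus)
Solving: t(Surplus) = 1.6667.
Expected days from Surplus to Backorder: 1.6667.

1.6667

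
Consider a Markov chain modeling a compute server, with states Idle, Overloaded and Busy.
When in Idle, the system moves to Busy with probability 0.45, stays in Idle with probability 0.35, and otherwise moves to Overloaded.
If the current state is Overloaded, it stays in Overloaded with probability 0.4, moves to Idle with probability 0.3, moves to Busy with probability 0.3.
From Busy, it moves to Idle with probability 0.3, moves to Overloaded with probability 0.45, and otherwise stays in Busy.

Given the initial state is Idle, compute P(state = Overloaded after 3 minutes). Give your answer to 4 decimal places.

0.3530

Propagate the distribution vector 3 minutes from Idle.
After 0 minutes: (1.0000, 0.0000, 0.0000)
After 1 minute: (0.3500, 0.2000, 0.4500)
After 2 minutes: (0.3175, 0.3525, 0.3300)
After 3 minutes: (0.3159, 0.3530, 0.3311)
P(in Overloaded after 3 minutes) = 0.3530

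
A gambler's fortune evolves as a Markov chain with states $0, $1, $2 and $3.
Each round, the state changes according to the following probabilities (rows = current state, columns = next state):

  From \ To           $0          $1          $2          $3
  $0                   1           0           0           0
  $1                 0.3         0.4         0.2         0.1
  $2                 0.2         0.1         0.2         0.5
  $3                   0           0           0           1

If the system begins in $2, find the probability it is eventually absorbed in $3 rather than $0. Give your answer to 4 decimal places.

Let h(s) be the probability of absorption at $3 starting from transient state s. Then h($3) = 1 and h($0) = 0. By first-step analysis:
h($1) = 0.3·0 + 0.4·h($1) + 0.2·h($2) + 0.1·1
h($2) = 0.2·0 + 0.1·h($1) + 0.2·h($2) + 0.5·1
Solving: h($1) = 0.3913, h($2) = 0.6739.
Starting from $2, the probability is 0.6739.

0.6739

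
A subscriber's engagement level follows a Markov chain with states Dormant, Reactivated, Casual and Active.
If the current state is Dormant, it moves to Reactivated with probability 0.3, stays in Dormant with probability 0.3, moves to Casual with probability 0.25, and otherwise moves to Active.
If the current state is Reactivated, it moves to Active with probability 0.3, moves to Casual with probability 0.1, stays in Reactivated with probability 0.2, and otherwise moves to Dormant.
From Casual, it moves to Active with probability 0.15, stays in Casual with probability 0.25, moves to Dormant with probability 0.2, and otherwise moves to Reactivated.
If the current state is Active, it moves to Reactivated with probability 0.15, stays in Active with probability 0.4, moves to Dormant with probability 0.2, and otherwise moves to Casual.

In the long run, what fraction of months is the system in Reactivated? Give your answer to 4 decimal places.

0.2576

Let the stationary distribution be π with π = πP and π_1 + π_2 + π_3 + π_4 = 1.
π_1 = 0.3·π_1 + 0.4·π_2 + 0.2·π_3 + 0.2·π_4
π_2 = 0.3·π_1 + 0.2·π_2 + 0.4·π_3 + 0.15·π_4
π_3 = 0.25·π_1 + 0.1·π_2 + 0.25·π_3 + 0.25·π_4
Solving with the normalization constraint gives π = (0.2795, 0.2576, 0.2114, 0.2515).
So the stationary probability of Reactivated is 0.2576.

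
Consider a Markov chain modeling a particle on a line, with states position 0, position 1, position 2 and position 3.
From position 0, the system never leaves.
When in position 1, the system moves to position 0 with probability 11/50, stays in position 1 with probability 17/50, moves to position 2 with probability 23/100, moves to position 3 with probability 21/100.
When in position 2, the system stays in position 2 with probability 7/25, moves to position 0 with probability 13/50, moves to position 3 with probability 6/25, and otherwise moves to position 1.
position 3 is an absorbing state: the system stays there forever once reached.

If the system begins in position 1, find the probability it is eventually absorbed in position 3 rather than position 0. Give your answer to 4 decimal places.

0.4861

Let h(s) be the probability of absorption at position 3 starting from transient state s. Then h(position 3) = 1 and h(position 0) = 0. By first-step analysis:
h(position 1) = 0.22·0 + 0.34·h(position 1) + 0.23·h(position 2) + 0.21·1
h(position 2) = 0.26·0 + 0.22·h(position 1) + 0.28·h(position 2) + 0.24·1
Solving: h(position 1) = 0.4861, h(position 2) = 0.4819.
Starting from position 1, the probability is 0.4861.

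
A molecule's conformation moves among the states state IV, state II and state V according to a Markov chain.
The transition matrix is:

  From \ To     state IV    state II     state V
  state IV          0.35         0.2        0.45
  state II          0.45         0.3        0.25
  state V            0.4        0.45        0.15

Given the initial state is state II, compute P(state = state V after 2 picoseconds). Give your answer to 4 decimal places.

Sum over the intermediate state after 1 picosecond:
P = P(state II→state IV)·P(state IV→state V) + P(state II→state II)·P(state II→state V) + P(state II→state V)·P(state V→state V)
  = 0.45×0.45 + 0.3×0.25 + 0.25×0.15
  = 0.2025 + 0.0750 + 0.0375 = 0.3150

0.3150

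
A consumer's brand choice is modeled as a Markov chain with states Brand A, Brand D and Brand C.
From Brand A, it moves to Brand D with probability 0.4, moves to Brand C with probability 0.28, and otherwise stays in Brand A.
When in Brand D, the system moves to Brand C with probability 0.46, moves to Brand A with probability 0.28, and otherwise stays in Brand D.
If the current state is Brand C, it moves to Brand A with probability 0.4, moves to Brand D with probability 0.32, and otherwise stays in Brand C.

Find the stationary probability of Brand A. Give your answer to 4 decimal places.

Let the stationary distribution be π with π = πP and π_1 + π_2 + π_3 = 1.
π_1 = 0.32·π_1 + 0.28·π_2 + 0.4·π_3
π_2 = 0.4·π_1 + 0.26·π_2 + 0.32·π_3
Solving with the normalization constraint gives π = (0.3340, 0.3271, 0.3389).
So the stationary probability of Brand A is 0.3340.

0.3340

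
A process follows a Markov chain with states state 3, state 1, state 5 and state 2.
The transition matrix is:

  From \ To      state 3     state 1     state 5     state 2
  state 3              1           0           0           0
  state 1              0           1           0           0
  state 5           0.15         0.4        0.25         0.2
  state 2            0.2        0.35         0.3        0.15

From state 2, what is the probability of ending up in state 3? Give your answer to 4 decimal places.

Let h(s) be the probability of absorption at state 3 starting from transient state s. Then h(state 3) = 1 and h(state 1) = 0. By first-step analysis:
h(state 5) = 0.15·1 + 0.4·0 + 0.25·h(state 5) + 0.2·h(state 2)
h(state 2) = 0.2·1 + 0.35·0 + 0.3·h(state 5) + 0.15·h(state 2)
Solving: h(state 5) = 0.2900, h(state 2) = 0.3377.
Starting from state 2, the probability is 0.3377.

0.3377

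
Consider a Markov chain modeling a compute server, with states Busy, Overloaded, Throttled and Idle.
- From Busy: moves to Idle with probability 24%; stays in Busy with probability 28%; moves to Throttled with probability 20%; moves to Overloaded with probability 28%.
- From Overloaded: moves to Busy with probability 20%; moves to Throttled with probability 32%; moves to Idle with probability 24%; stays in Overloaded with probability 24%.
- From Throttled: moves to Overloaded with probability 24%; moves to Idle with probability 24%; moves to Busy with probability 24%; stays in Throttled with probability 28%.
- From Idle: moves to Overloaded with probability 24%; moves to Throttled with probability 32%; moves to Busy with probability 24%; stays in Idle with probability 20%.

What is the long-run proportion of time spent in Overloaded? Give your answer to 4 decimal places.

Let the stationary distribution be π with π = πP and π_1 + π_2 + π_3 + π_4 = 1.
π_1 = 0.28·π_1 + 0.2·π_2 + 0.24·π_3 + 0.24·π_4
π_2 = 0.28·π_1 + 0.24·π_2 + 0.24·π_3 + 0.24·π_4
π_3 = 0.2·π_1 + 0.32·π_2 + 0.28·π_3 + 0.32·π_4
Solving with the normalization constraint gives π = (0.2396, 0.2496, 0.2800, 0.2308).
So the stationary probability of Overloaded is 0.2496.

0.2496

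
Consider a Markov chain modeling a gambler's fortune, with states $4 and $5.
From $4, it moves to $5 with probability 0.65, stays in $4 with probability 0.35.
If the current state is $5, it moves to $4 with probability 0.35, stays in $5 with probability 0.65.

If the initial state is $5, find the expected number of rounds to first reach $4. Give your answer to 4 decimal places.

2.8571

Let t(s) be the expected number of rounds to first reach $4 from state s, with t($4) = 0. Conditioning on the first round:
t($5) = 1 + 0.65·t($5)
Solving: t($5) = 2.8571.
Expected rounds from $5 to $4: 2.8571.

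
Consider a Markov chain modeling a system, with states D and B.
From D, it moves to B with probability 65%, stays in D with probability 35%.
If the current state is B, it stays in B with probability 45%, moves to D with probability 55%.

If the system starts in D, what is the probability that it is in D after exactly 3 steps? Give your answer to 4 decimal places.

Propagate the distribution vector 3 steps from D.
After 0 steps: (1.0000, 0.0000)
After 1 step: (0.3500, 0.6500)
After 2 steps: (0.4800, 0.5200)
After 3 steps: (0.4540, 0.5460)
P(in D after 3 steps) = 0.4540

0.4540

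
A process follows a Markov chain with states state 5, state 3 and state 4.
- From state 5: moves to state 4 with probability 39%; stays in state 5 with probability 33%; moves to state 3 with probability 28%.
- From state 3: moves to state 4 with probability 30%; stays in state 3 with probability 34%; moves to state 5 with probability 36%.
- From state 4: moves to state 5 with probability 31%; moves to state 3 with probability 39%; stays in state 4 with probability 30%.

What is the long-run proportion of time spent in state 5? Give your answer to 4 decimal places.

Let the stationary distribution be π with π = πP and π_1 + π_2 + π_3 = 1.
π_1 = 0.33·π_1 + 0.36·π_2 + 0.31·π_3
π_2 = 0.28·π_1 + 0.34·π_2 + 0.39·π_3
Solving with the normalization constraint gives π = (0.3335, 0.3365, 0.3300).
So the stationary probability of state 5 is 0.3335.

0.3335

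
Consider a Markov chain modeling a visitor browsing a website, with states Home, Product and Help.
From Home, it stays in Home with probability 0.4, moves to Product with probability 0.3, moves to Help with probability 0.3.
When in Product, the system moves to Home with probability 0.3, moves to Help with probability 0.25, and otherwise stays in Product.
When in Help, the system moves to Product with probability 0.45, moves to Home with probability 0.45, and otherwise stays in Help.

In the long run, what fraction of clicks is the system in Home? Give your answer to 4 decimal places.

0.3723

Let the stationary distribution be π with π = πP and π_1 + π_2 + π_3 = 1.
π_1 = 0.4·π_1 + 0.3·π_2 + 0.45·π_3
π_2 = 0.3·π_1 + 0.45·π_2 + 0.45·π_3
Solving with the normalization constraint gives π = (0.3723, 0.3942, 0.2336).
So the stationary probability of Home is 0.3723.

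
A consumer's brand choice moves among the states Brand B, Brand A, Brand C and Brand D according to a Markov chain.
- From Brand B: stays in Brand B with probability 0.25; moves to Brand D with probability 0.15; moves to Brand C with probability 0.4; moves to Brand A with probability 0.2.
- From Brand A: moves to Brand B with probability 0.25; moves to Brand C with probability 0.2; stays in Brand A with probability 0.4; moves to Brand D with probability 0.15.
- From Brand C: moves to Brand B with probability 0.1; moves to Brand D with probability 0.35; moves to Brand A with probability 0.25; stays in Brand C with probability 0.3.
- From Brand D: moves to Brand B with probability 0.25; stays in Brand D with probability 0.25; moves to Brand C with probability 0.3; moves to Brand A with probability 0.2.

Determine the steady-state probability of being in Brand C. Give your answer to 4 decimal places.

Let the stationary distribution be π with π = πP and π_1 + π_2 + π_3 + π_4 = 1.
π_1 = 0.25·π_1 + 0.25·π_2 + 0.1·π_3 + 0.25·π_4
π_2 = 0.2·π_1 + 0.4·π_2 + 0.25·π_3 + 0.2·π_4
π_3 = 0.4·π_1 + 0.2·π_2 + 0.3·π_3 + 0.3·π_4
Solving with the normalization constraint gives π = (0.2059, 0.2684, 0.2938, 0.2319).
So the stationary probability of Brand C is 0.2938.

0.2938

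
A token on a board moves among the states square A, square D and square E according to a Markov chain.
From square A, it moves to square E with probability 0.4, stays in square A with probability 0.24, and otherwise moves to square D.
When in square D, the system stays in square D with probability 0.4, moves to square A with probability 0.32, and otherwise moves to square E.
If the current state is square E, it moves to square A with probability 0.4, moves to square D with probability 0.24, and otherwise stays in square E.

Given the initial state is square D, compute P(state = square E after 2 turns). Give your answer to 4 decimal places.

Sum over the intermediate state after 1 turn:
P = P(square D→square A)·P(square A→square E) + P(square D→square D)·P(square D→square E) + P(square D→square E)·P(square E→square E)
  = 0.32×0.4 + 0.4×0.28 + 0.28×0.36
  = 0.1280 + 0.1120 + 0.1008 = 0.3408

0.3408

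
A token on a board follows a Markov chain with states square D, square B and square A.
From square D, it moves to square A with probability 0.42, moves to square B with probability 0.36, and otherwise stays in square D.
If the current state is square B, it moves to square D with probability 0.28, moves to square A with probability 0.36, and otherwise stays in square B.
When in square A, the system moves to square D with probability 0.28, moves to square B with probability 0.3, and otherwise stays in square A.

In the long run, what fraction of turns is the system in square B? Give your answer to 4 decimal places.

Let the stationary distribution be π with π = πP and π_1 + π_2 + π_3 = 1.
π_1 = 0.22·π_1 + 0.28·π_2 + 0.28·π_3
π_2 = 0.36·π_1 + 0.36·π_2 + 0.3·π_3
Solving with the normalization constraint gives π = (0.2642, 0.3360, 0.3998).
So the stationary probability of square B is 0.3360.

0.3360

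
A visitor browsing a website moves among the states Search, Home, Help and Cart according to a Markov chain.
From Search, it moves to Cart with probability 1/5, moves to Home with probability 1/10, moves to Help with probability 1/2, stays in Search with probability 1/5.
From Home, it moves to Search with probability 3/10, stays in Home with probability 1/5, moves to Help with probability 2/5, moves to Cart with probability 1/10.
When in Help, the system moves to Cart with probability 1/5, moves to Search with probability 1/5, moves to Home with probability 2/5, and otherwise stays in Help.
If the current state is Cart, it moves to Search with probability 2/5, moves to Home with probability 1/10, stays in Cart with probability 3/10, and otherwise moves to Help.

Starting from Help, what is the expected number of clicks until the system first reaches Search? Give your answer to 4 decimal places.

Let t(s) be the expected number of clicks to first reach Search from state s, with t(Search) = 0. Conditioning on the first click:
t(Home) = 1 + 0.2·t(Home) + 0.4·t(Help) + 0.1·t(Cart)
t(Help) = 1 + 0.4·t(Home) + 0.2·t(Help) + 0.2·t(Cart)
t(Cart) = 1 + 0.1·t(Home) + 0.2·t(Help) + 0.3·t(Cart)
Solving: t(Home) = 3.5000, t(Help) = 3.7500, t(Cart) = 3.0000.
Expected clicks from Help to Search: 3.7500.

3.7500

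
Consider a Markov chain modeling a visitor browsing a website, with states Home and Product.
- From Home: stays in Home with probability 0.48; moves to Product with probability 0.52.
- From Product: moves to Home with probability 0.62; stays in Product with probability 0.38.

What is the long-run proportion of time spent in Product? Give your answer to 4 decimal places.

Let the stationary distribution be π with π = πP and π_1 + π_2 = 1.
π_1 = 0.48·π_1 + 0.62·π_2
Solving with the normalization constraint gives π = (0.5439, 0.4561).
So the stationary probability of Product is 0.4561.

0.4561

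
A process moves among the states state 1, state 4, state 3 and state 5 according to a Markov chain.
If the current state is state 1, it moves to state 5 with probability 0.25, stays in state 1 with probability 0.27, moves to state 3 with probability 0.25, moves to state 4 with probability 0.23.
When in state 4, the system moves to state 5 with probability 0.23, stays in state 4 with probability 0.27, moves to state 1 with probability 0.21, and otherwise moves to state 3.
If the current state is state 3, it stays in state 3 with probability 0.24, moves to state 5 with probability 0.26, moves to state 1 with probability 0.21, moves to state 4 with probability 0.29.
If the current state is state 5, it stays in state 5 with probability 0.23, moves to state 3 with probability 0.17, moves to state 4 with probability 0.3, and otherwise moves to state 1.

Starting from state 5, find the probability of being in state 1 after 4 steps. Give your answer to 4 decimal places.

0.2466

Propagate the distribution vector 4 steps from state 5.
After 0 steps: (0.0000, 0.0000, 0.0000, 1.0000)
After 1 step: (0.3000, 0.3000, 0.1700, 0.2300)
After 2 steps: (0.2487, 0.2683, 0.2419, 0.2411)
After 3 steps: (0.2466, 0.2721, 0.2390, 0.2422)
After 4 steps: (0.2466, 0.2722, 0.2391, 0.2421)
P(in state 1 after 4 steps) = 0.2466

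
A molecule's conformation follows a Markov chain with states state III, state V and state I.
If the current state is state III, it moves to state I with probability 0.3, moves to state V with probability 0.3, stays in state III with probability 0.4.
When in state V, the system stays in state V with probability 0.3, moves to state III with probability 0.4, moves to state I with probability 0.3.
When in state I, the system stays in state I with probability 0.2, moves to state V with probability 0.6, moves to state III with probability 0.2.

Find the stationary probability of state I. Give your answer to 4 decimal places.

0.2727

Let the stationary distribution be π with π = πP and π_1 + π_2 + π_3 = 1.
π_1 = 0.4·π_1 + 0.4·π_2 + 0.2·π_3
π_2 = 0.3·π_1 + 0.3·π_2 + 0.6·π_3
Solving with the normalization constraint gives π = (0.3455, 0.3818, 0.2727).
So the stationary probability of state I is 0.2727.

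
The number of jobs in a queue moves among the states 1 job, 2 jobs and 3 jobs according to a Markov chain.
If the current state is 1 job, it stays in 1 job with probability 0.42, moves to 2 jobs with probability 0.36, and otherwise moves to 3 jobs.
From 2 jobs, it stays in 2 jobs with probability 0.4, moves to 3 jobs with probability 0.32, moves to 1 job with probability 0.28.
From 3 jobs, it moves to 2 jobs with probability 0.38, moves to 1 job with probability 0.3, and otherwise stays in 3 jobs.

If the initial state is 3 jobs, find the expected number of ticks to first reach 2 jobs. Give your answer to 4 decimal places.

2.6797

Let t(s) be the expected number of ticks to first reach 2 jobs from state s, with t(2 jobs) = 0. Conditioning on the first tick:
t(1 job) = 1 + 0.42·t(1 job) + 0.22·t(3 jobs)
t(3 jobs) = 1 + 0.3·t(1 job) + 0.32·t(3 jobs)
Solving: t(1 job) = 2.7406, t(3 jobs) = 2.6797.
Expected ticks from 3 jobs to 2 jobs: 2.6797.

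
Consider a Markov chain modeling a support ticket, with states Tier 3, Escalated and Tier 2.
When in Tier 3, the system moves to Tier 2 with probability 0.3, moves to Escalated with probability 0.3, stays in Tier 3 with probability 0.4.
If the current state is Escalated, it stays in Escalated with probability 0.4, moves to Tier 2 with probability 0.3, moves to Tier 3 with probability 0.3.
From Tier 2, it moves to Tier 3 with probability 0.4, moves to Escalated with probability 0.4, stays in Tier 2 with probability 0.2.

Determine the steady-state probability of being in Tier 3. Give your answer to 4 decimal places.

0.3636

Let the stationary distribution be π with π = πP and π_1 + π_2 + π_3 = 1.
π_1 = 0.4·π_1 + 0.3·π_2 + 0.4·π_3
π_2 = 0.3·π_1 + 0.4·π_2 + 0.4·π_3
Solving with the normalization constraint gives π = (0.3636, 0.3636, 0.2727).
So the stationary probability of Tier 3 is 0.3636.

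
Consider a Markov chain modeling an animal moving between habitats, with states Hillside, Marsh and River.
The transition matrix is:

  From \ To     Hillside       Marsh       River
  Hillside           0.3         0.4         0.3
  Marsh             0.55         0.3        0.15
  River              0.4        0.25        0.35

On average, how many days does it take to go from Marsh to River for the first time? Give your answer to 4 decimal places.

4.6296

Let t(s) be the expected number of days to first reach River from state s, with t(River) = 0. Conditioning on the first day:
t(Hillside) = 1 + 0.3·t(Hillside) + 0.4·t(Marsh)
t(Marsh) = 1 + 0.55·t(Hillside) + 0.3·t(Marsh)
Solving: t(Hillside) = 4.0741, t(Marsh) = 4.6296.
Expected days from Marsh to River: 4.6296.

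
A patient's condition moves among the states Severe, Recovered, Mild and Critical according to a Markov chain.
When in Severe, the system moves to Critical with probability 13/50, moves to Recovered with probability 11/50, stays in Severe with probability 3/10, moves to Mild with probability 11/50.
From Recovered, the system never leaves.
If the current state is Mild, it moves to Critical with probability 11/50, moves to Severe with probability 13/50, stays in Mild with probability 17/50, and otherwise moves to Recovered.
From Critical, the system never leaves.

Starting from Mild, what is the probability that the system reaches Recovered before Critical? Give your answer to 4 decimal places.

0.4526

Let h(s) be the probability of absorption at Recovered starting from transient state s. Then h(Recovered) = 1 and h(Critical) = 0. By first-step analysis:
h(Severe) = 0.3·h(Severe) + 0.22·1 + 0.22·h(Mild) + 0.26·0
h(Mild) = 0.26·h(Severe) + 0.18·1 + 0.34·h(Mild) + 0.22·0
Solving: h(Severe) = 0.4565, h(Mild) = 0.4526.
Starting from Mild, the probability is 0.4526.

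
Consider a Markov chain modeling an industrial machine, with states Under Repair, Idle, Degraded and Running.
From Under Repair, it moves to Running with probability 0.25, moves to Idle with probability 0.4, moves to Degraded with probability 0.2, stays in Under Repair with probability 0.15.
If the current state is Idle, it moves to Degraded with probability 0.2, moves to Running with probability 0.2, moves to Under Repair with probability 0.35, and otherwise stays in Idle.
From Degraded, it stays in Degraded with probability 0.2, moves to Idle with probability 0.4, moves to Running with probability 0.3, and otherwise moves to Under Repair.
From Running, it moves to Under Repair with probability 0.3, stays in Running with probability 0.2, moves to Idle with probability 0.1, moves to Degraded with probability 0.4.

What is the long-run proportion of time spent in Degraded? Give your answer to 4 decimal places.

0.2472

Let the stationary distribution be π with π = πP and π_1 + π_2 + π_3 + π_4 = 1.
π_1 = 0.15·π_1 + 0.35·π_2 + 0.1·π_3 + 0.3·π_4
π_2 = 0.4·π_1 + 0.25·π_2 + 0.4·π_3 + 0.1·π_4
π_3 = 0.2·π_1 + 0.2·π_2 + 0.2·π_3 + 0.4·π_4
Solving with the normalization constraint gives π = (0.2303, 0.2862, 0.2472, 0.2362).
So the stationary probability of Degraded is 0.2472.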